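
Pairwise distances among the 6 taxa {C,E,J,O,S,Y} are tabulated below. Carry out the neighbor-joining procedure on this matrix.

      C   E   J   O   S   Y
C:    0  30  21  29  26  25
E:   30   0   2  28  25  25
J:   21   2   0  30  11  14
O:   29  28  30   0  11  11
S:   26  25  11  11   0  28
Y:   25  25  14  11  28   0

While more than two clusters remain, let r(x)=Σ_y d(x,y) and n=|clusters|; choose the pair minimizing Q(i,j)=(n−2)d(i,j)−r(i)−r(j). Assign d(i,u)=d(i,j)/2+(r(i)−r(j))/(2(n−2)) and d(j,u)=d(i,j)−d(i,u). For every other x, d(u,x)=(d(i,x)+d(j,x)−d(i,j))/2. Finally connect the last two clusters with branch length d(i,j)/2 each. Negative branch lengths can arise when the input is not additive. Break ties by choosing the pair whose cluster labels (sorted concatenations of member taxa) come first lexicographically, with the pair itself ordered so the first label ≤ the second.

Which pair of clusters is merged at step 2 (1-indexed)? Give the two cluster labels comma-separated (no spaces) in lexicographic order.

O,Y

step 1: merge (E,J) at d=2, Q=-180; branch lengths E→5, J→-3; new cluster EJ
  updated: d(C,EJ)=49/2, d(EJ,O)=28, d(EJ,S)=17, d(EJ,Y)=37/2
step 2: merge (O,Y) at d=11, Q=-257/2; branch lengths O→59/12, Y→73/12; new cluster OY
  updated: d(C,OY)=43/2, d(EJ,OY)=71/4, d(OY,S)=14
step 3: merge (C,EJ) at d=49/2, Q=-329/4; branch lengths C→247/16, EJ→145/16; new cluster CEJ
  updated: d(CEJ,OY)=59/8, d(CEJ,S)=37/4
step 4: merge (CEJ,OY) at d=59/8, Q=-245/8; branch lengths CEJ→21/16, OY→97/16; new cluster CEJOY
  updated: d(CEJOY,S)=127/16
step 5: merge (CEJOY,S) at d=127/16; branch lengths CEJOY→127/32, S→127/32; new cluster CEJOSY
final tree: (((C:247/16,(E:5,J:-3):145/16):21/16,(O:59/12,Y:73/12):97/16):127/32,S:127/32)
total length: 845/16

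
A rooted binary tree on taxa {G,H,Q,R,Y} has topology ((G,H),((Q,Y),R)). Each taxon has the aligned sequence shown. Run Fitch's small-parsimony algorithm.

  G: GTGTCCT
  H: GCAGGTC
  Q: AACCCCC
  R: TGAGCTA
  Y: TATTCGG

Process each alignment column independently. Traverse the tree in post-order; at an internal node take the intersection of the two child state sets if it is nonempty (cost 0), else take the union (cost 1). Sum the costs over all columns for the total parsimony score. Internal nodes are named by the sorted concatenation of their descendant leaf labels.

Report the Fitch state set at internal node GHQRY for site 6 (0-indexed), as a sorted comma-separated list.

GH@0: {G} ∩ {G} = {G} (intersection, +0)
QY@0: {A} ∪ {T} = {A,T} (union, +1)
QRY@0: {A,T} ∩ {T} = {T} (intersection, +0)
GHQRY@0: {G} ∪ {T} = {G,T} (union, +1)
GH@1: {T} ∪ {C} = {C,T} (union, +1)
QY@1: {A} ∩ {A} = {A} (intersection, +0)
QRY@1: {A} ∪ {G} = {A,G} (union, +1)
GHQRY@1: {C,T} ∪ {A,G} = {A,C,G,T} (union, +1)
GH@2: {G} ∪ {A} = {A,G} (union, +1)
QY@2: {C} ∪ {T} = {C,T} (union, +1)
QRY@2: {C,T} ∪ {A} = {A,C,T} (union, +1)
GHQRY@2: {A,G} ∩ {A,C,T} = {A} (intersection, +0)
GH@3: {T} ∪ {G} = {G,T} (union, +1)
QY@3: {C} ∪ {T} = {C,T} (union, +1)
QRY@3: {C,T} ∪ {G} = {C,G,T} (union, +1)
GHQRY@3: {G,T} ∩ {C,G,T} = {G,T} (intersection, +0)
GH@4: {C} ∪ {G} = {C,G} (union, +1)
QY@4: {C} ∩ {C} = {C} (intersection, +0)
QRY@4: {C} ∩ {C} = {C} (intersection, +0)
GHQRY@4: {C,G} ∩ {C} = {C} (intersection, +0)
GH@5: {C} ∪ {T} = {C,T} (union, +1)
QY@5: {C} ∪ {G} = {C,G} (union, +1)
QRY@5: {C,G} ∪ {T} = {C,G,T} (union, +1)
GHQRY@5: {C,T} ∩ {C,G,T} = {C,T} (intersection, +0)
GH@6: {T} ∪ {C} = {C,T} (union, +1)
QY@6: {C} ∪ {G} = {C,G} (union, +1)
QRY@6: {C,G} ∪ {A} = {A,C,G} (union, +1)
GHQRY@6: {C,T} ∩ {A,C,G} = {C} (intersection, +0)
per-site changes: [2, 3, 3, 3, 1, 3, 3]; total = 18

C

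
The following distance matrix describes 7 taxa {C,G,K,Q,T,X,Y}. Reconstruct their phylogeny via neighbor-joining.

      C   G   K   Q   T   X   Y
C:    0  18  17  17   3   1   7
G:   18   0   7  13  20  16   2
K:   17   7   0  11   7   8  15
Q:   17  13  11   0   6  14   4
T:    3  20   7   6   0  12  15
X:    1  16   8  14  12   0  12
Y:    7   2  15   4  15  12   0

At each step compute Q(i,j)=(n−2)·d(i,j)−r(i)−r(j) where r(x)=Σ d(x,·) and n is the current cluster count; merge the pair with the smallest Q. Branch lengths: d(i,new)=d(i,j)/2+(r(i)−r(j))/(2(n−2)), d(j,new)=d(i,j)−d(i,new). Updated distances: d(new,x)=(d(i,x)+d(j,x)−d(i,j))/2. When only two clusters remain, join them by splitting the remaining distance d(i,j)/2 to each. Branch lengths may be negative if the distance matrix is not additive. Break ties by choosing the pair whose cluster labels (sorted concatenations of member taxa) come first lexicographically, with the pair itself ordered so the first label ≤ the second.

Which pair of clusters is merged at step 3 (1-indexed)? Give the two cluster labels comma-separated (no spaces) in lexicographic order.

GY,Q

step 1: merge (C,X) at d=1, Q=-121; branch lengths C→1/2, X→1/2; new cluster CX
  updated: d(CX,G)=33/2, d(CX,K)=12, d(CX,Q)=15, d(CX,T)=7, d(CX,Y)=9
step 2: merge (G,Y) at d=2, Q=-191/2; branch lengths G→43/16, Y→-11/16; new cluster GY
  updated: d(CX,GY)=47/4, d(GY,K)=10, d(GY,Q)=15/2, d(GY,T)=33/2
step 3: merge (GY,Q) at d=15/2, Q=-251/4; branch lengths GY→115/24, Q→65/24; new cluster GQY
  updated: d(CX,GQY)=77/8, d(GQY,K)=27/4, d(GQY,T)=15/2
step 4: merge (CX,T) at d=7, Q=-289/8; branch lengths CX→169/32, T→55/32; new cluster CTX
  updated: d(CTX,GQY)=81/16, d(CTX,K)=6
step 5: merge (CTX,GQY) at d=81/16, Q=-285/16; branch lengths CTX→69/32, GQY→93/32; new cluster CGQTXY
  updated: d(CGQTXY,K)=123/32
step 6: merge (CGQTXY,K) at d=123/32; branch lengths CGQTXY→123/64, K→123/64; new cluster CGKQTXY
final tree: ((((C:1/2,X:1/2):169/32,T:55/32):69/32,((G:43/16,Y:-11/16):115/24,Q:65/24):93/32):123/64,K:123/64)
total length: 845/32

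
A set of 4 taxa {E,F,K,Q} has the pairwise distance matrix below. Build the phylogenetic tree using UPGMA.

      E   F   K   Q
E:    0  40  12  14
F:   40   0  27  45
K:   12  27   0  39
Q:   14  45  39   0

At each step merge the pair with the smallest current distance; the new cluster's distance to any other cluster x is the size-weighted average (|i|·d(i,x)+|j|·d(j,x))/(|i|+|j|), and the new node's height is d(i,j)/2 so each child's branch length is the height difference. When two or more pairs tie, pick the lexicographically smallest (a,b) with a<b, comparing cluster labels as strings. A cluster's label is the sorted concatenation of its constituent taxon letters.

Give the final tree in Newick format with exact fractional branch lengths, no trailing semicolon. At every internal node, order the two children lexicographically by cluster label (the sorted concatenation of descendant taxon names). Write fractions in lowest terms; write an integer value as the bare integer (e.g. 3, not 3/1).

(((E:6,K:6):29/4,Q:53/4):65/12,F:56/3)

step 1: merge (E,K) at d=12; branch lengths E→6, K→6; new cluster EK
  updated: d(EK,F)=67/2, d(EK,Q)=53/2
step 2: merge (EK,Q) at d=53/2; branch lengths EK→29/4, Q→53/4; new cluster EKQ
  updated: d(EKQ,F)=112/3
step 3: merge (EKQ,F) at d=112/3; branch lengths EKQ→65/12, F→56/3; new cluster EFKQ
final tree: (((E:6,K:6):29/4,Q:53/4):65/12,F:56/3)
total length: 679/12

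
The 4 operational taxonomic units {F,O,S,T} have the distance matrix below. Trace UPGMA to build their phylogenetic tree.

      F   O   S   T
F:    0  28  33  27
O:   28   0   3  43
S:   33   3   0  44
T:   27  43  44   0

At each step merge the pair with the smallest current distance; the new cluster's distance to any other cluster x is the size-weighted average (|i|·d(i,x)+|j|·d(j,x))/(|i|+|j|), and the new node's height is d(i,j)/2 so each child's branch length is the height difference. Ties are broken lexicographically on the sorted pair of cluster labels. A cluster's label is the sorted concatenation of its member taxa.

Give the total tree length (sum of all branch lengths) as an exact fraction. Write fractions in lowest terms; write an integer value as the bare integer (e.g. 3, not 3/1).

52

1. join O+S (d=3) ⇒ OS; edges |O|=3/2, |S|=3/2
  updated: d(F,OS)=61/2, d(OS,T)=87/2
2. join F+T (d=27) ⇒ FT; edges |F|=27/2, |T|=27/2
  updated: d(FT,OS)=37
3. join FT+OS (d=37) ⇒ FOST; edges |FT|=5, |OS|=17
final tree: ((F:27/2,T:27/2):5,(O:3/2,S:3/2):17)
total length: 52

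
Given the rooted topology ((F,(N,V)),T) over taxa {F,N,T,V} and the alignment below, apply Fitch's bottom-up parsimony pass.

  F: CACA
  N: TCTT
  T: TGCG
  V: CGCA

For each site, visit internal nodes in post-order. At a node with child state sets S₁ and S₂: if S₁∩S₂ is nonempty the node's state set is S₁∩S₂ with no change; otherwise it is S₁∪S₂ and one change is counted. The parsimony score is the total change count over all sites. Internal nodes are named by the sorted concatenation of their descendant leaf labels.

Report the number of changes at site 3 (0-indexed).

site 0, node NV: N={T} ∪ V={C} → {C,T} (+1)
site 0, node FNV: F={C} ∩ NV={C,T} → {C} (+0)
site 0, node FNTV: FNV={C} ∪ T={T} → {C,T} (+1)
site 1, node NV: N={C} ∪ V={G} → {C,G} (+1)
site 1, node FNV: F={A} ∪ NV={C,G} → {A,C,G} (+1)
site 1, node FNTV: FNV={A,C,G} ∩ T={G} → {G} (+0)
site 2, node NV: N={T} ∪ V={C} → {C,T} (+1)
site 2, node FNV: F={C} ∩ NV={C,T} → {C} (+0)
site 2, node FNTV: FNV={C} ∩ T={C} → {C} (+0)
site 3, node NV: N={T} ∪ V={A} → {A,T} (+1)
site 3, node FNV: F={A} ∩ NV={A,T} → {A} (+0)
site 3, node FNTV: FNV={A} ∪ T={G} → {A,G} (+1)
per-site changes: [2, 2, 1, 2]; total = 7

2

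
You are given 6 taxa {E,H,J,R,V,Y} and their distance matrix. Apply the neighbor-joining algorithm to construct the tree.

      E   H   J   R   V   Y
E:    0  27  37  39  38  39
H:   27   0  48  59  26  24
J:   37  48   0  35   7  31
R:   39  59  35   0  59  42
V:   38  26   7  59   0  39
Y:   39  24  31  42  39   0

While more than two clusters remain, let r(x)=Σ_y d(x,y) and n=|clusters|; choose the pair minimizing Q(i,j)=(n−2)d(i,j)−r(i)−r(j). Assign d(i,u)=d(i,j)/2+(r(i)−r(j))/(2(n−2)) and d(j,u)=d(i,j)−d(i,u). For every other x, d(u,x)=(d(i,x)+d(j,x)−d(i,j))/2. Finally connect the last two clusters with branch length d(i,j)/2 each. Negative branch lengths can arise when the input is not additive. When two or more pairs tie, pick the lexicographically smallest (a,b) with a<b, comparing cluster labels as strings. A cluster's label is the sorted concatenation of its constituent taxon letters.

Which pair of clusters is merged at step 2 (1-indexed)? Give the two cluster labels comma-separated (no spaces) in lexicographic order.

iteration 1: select J,V (d=7, Q=-299); attach at lengths (17/8, 39/8); label the merged cluster JV
  updated: d(E,JV)=34, d(H,JV)=67/2, d(JV,R)=87/2, d(JV,Y)=63/2
iteration 2: select H,Y (d=24, Q=-208); attach at lengths (79/6, 65/6); label the merged cluster HY
  updated: d(E,HY)=21, d(HY,JV)=41/2, d(HY,R)=77/2
iteration 3: select E,R (d=39, Q=-137); attach at lengths (51/4, 105/4); label the merged cluster ER
  updated: d(ER,HY)=41/4, d(ER,JV)=77/4
iteration 4: select ER,HY (d=41/4, Q=-50); attach at lengths (9/2, 23/4); label the merged cluster EHRY
  updated: d(EHRY,JV)=59/4
iteration 5: select EHRY,JV (d=59/4); attach at lengths (59/8, 59/8); label the merged cluster EHJRVY
final tree: (((E:51/4,R:105/4):9/2,(H:79/6,Y:65/6):23/4):59/8,(J:17/8,V:39/8):59/8)
total length: 95

H,Y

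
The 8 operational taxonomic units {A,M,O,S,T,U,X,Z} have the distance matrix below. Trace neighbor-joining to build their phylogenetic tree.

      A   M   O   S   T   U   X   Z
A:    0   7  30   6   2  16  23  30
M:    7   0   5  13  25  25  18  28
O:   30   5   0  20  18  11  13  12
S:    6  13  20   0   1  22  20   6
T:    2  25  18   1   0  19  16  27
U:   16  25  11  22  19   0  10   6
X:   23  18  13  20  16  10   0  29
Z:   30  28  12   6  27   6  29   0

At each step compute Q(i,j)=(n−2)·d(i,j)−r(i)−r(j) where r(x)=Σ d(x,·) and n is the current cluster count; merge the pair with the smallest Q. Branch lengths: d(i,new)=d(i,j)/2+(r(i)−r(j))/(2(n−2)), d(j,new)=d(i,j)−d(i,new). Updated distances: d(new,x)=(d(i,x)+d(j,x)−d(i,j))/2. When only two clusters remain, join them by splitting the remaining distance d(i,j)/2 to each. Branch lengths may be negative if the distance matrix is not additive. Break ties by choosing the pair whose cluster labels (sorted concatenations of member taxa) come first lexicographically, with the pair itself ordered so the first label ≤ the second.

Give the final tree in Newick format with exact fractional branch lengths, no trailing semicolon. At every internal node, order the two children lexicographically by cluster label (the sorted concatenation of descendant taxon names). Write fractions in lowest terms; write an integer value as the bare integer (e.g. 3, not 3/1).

iteration 1: select U,Z (d=6, Q=-211); attach at lengths (7/12, 65/12); label the merged cluster UZ
  updated: d(A,UZ)=20, d(M,UZ)=47/2, d(O,UZ)=17/2, d(S,UZ)=11, d(T,UZ)=20, d(UZ,X)=33/2
iteration 2: select M,O (d=5, Q=-161); attach at lengths (11/5, 14/5); label the merged cluster MO
  updated: d(A,MO)=16, d(MO,S)=14, d(MO,T)=19, d(MO,UZ)=27/2, d(MO,X)=13
iteration 3: select A,T (d=2, Q=-117); attach at lengths (17/8, -1/8); label the merged cluster AT
  updated: d(AT,MO)=33/2, d(AT,S)=5/2, d(AT,UZ)=19, d(AT,X)=37/2
iteration 4: select AT,S (d=5/2, Q=-193/2); attach at lengths (11/4, -1/4); label the merged cluster AST
  updated: d(AST,MO)=14, d(AST,UZ)=55/4, d(AST,X)=18
iteration 5: select AST,UZ (d=55/4, Q=-62); attach at lengths (59/8, 51/8); label the merged cluster ASTUZ
  updated: d(ASTUZ,MO)=55/8, d(ASTUZ,X)=83/8
iteration 6: select ASTUZ,MO (d=55/8, Q=-121/4); attach at lengths (17/8, 19/4); label the merged cluster AMOSTUZ
  updated: d(AMOSTUZ,X)=33/4
iteration 7: select AMOSTUZ,X (d=33/4); attach at lengths (33/8, 33/8); label the merged cluster AMOSTUXZ
final tree: (((((A:17/8,T:-1/8):11/4,S:-1/4):59/8,(U:7/12,Z:65/12):51/8):17/8,(M:11/5,O:14/5):19/4):33/8,X:33/8)
total length: 355/8

(((((A:17/8,T:-1/8):11/4,S:-1/4):59/8,(U:7/12,Z:65/12):51/8):17/8,(M:11/5,O:14/5):19/4):33/8,X:33/8)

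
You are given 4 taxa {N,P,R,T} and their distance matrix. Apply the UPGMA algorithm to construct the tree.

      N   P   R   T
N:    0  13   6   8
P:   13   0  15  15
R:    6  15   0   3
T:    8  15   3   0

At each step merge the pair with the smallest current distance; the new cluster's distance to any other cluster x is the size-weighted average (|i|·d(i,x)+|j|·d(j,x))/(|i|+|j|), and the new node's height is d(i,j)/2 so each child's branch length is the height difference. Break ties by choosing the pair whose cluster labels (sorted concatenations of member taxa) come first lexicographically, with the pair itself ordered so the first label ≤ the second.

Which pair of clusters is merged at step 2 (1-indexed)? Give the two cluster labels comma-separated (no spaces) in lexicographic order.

N,RT

iteration 1: select R,T (d=3); attach at lengths (3/2, 3/2); label the merged cluster RT
  updated: d(N,RT)=7, d(P,RT)=15
iteration 2: select N,RT (d=7); attach at lengths (7/2, 2); label the merged cluster NRT
  updated: d(NRT,P)=43/3
iteration 3: select NRT,P (d=43/3); attach at lengths (11/3, 43/6); label the merged cluster NPRT
final tree: ((N:7/2,(R:3/2,T:3/2):2):11/3,P:43/6)
total length: 58/3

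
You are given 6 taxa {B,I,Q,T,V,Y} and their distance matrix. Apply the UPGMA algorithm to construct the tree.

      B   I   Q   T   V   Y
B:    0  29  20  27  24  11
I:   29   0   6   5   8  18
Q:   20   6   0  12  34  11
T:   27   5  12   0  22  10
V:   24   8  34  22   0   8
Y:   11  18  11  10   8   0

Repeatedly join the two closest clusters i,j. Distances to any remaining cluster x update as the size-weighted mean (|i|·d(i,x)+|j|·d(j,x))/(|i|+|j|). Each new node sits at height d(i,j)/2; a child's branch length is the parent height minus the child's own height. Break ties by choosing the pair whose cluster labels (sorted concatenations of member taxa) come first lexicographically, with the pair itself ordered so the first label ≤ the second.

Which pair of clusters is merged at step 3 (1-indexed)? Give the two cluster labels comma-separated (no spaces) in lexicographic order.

1. join I+T (d=5) ⇒ IT; edges |I|=5/2, |T|=5/2
  updated: d(B,IT)=28, d(IT,Q)=9, d(IT,V)=15, d(IT,Y)=14
2. join V+Y (d=8) ⇒ VY; edges |V|=4, |Y|=4
  updated: d(B,VY)=35/2, d(IT,VY)=29/2, d(Q,VY)=45/2
3. join IT+Q (d=9) ⇒ IQT; edges |IT|=2, |Q|=9/2
  updated: d(B,IQT)=76/3, d(IQT,VY)=103/6
4. join IQT+VY (d=103/6) ⇒ IQTVY; edges |IQT|=49/12, |VY|=55/12
  updated: d(B,IQTVY)=111/5
5. join B+IQTVY (d=111/5) ⇒ BIQTVY; edges |B|=111/10, |IQTVY|=151/60
final tree: (B:111/10,(((I:5/2,T:5/2):2,Q:9/2):49/12,(V:4,Y:4):55/12):151/60)
total length: 2507/60

IT,Q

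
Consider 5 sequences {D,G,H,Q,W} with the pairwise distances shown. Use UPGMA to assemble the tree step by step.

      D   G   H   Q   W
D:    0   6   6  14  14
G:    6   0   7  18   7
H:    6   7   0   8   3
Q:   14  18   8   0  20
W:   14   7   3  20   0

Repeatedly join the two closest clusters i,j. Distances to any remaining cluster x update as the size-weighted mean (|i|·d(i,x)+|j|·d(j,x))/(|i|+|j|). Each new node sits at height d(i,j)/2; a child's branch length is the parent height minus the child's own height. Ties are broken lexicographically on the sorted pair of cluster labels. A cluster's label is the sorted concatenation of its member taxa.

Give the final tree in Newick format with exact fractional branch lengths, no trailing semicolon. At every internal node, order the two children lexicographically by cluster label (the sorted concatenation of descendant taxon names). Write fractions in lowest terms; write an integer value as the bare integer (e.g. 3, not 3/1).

1. join H+W (d=3) ⇒ HW; edges |H|=3/2, |W|=3/2
  updated: d(D,HW)=10, d(G,HW)=7, d(HW,Q)=14
2. join D+G (d=6) ⇒ DG; edges |D|=3, |G|=3
  updated: d(DG,HW)=17/2, d(DG,Q)=16
3. join DG+HW (d=17/2) ⇒ DGHW; edges |DG|=5/4, |HW|=11/4
  updated: d(DGHW,Q)=15
4. join DGHW+Q (d=15) ⇒ DGHQW; edges |DGHW|=13/4, |Q|=15/2
final tree: (((D:3,G:3):5/4,(H:3/2,W:3/2):11/4):13/4,Q:15/2)
total length: 95/4

(((D:3,G:3):5/4,(H:3/2,W:3/2):11/4):13/4,Q:15/2)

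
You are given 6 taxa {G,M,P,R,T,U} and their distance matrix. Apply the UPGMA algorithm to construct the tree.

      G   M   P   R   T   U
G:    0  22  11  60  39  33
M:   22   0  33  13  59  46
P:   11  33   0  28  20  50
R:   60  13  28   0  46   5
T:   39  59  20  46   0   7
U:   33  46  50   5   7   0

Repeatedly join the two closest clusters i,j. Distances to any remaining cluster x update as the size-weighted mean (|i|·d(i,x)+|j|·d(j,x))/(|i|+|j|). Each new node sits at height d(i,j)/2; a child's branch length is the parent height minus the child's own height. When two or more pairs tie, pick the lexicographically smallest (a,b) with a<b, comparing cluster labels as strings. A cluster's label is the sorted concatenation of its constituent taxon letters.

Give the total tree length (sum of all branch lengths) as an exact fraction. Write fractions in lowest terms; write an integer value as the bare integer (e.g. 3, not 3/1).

221/3

iteration 1: select R,U (d=5); attach at lengths (5/2, 5/2); label the merged cluster RU
  updated: d(G,RU)=93/2, d(M,RU)=59/2, d(P,RU)=39, d(RU,T)=53/2
iteration 2: select G,P (d=11); attach at lengths (11/2, 11/2); label the merged cluster GP
  updated: d(GP,M)=55/2, d(GP,RU)=171/4, d(GP,T)=59/2
iteration 3: select RU,T (d=53/2); attach at lengths (43/4, 53/4); label the merged cluster RTU
  updated: d(GP,RTU)=115/3, d(M,RTU)=118/3
iteration 4: select GP,M (d=55/2); attach at lengths (33/4, 55/4); label the merged cluster GMP
  updated: d(GMP,RTU)=116/3
iteration 5: select GMP,RTU (d=116/3); attach at lengths (67/12, 73/12); label the merged cluster GMPRTU
final tree: (((G:11/2,P:11/2):33/4,M:55/4):67/12,((R:5/2,U:5/2):43/4,T:53/4):73/12)
total length: 221/3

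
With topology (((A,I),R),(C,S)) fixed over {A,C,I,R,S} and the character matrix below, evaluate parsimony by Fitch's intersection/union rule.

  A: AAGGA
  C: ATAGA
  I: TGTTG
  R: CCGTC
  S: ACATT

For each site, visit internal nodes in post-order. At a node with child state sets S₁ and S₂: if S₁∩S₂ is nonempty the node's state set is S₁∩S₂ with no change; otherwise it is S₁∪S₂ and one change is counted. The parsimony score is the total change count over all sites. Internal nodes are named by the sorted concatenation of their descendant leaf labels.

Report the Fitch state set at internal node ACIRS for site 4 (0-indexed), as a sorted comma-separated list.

A

AI@0: {A} ∪ {T} = {A,T} (union, +1)
AIR@0: {A,T} ∪ {C} = {A,C,T} (union, +1)
CS@0: {A} ∩ {A} = {A} (intersection, +0)
ACIRS@0: {A,C,T} ∩ {A} = {A} (intersection, +0)
AI@1: {A} ∪ {G} = {A,G} (union, +1)
AIR@1: {A,G} ∪ {C} = {A,C,G} (union, +1)
CS@1: {T} ∪ {C} = {C,T} (union, +1)
ACIRS@1: {A,C,G} ∩ {C,T} = {C} (intersection, +0)
AI@2: {G} ∪ {T} = {G,T} (union, +1)
AIR@2: {G,T} ∩ {G} = {G} (intersection, +0)
CS@2: {A} ∩ {A} = {A} (intersection, +0)
ACIRS@2: {G} ∪ {A} = {A,G} (union, +1)
AI@3: {G} ∪ {T} = {G,T} (union, +1)
AIR@3: {G,T} ∩ {T} = {T} (intersection, +0)
CS@3: {G} ∪ {T} = {G,T} (union, +1)
ACIRS@3: {T} ∩ {G,T} = {T} (intersection, +0)
AI@4: {A} ∪ {G} = {A,G} (union, +1)
AIR@4: {A,G} ∪ {C} = {A,C,G} (union, +1)
CS@4: {A} ∪ {T} = {A,T} (union, +1)
ACIRS@4: {A,C,G} ∩ {A,T} = {A} (intersection, +0)
per-site changes: [2, 3, 2, 2, 3]; total = 12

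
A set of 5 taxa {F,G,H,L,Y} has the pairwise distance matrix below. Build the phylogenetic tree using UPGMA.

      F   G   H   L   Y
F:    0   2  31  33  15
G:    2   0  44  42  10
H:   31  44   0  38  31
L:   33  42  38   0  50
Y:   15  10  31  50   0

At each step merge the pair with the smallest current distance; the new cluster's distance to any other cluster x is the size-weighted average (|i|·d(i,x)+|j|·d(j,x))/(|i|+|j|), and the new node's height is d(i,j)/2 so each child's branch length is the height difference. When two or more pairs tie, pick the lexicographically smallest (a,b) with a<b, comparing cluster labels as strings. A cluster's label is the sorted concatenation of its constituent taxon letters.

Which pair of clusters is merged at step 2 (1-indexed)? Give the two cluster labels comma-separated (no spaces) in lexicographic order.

FG,Y

iteration 1: select F,G (d=2); attach at lengths (1, 1); label the merged cluster FG
  updated: d(FG,H)=75/2, d(FG,L)=75/2, d(FG,Y)=25/2
iteration 2: select FG,Y (d=25/2); attach at lengths (21/4, 25/4); label the merged cluster FGY
  updated: d(FGY,H)=106/3, d(FGY,L)=125/3
iteration 3: select FGY,H (d=106/3); attach at lengths (137/12, 53/3); label the merged cluster FGHY
  updated: d(FGHY,L)=163/4
iteration 4: select FGHY,L (d=163/4); attach at lengths (65/24, 163/8); label the merged cluster FGHLY
final tree: ((((F:1,G:1):21/4,Y:25/4):137/12,H:53/3):65/24,L:163/8)
total length: 197/3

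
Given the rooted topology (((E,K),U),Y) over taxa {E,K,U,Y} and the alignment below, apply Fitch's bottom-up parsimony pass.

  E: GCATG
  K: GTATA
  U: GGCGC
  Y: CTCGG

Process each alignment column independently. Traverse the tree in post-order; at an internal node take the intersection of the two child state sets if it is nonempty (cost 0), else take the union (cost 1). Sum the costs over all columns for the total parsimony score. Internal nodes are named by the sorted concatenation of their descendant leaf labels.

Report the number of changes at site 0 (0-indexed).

1

EK@0: {G} ∩ {G} = {G} (intersection, +0)
EKU@0: {G} ∩ {G} = {G} (intersection, +0)
EKUY@0: {G} ∪ {C} = {C,G} (union, +1)
EK@1: {C} ∪ {T} = {C,T} (union, +1)
EKU@1: {C,T} ∪ {G} = {C,G,T} (union, +1)
EKUY@1: {C,G,T} ∩ {T} = {T} (intersection, +0)
EK@2: {A} ∩ {A} = {A} (intersection, +0)
EKU@2: {A} ∪ {C} = {A,C} (union, +1)
EKUY@2: {A,C} ∩ {C} = {C} (intersection, +0)
EK@3: {T} ∩ {T} = {T} (intersection, +0)
EKU@3: {T} ∪ {G} = {G,T} (union, +1)
EKUY@3: {G,T} ∩ {G} = {G} (intersection, +0)
EK@4: {G} ∪ {A} = {A,G} (union, +1)
EKU@4: {A,G} ∪ {C} = {A,C,G} (union, +1)
EKUY@4: {A,C,G} ∩ {G} = {G} (intersection, +0)
per-site changes: [1, 2, 1, 1, 2]; total = 7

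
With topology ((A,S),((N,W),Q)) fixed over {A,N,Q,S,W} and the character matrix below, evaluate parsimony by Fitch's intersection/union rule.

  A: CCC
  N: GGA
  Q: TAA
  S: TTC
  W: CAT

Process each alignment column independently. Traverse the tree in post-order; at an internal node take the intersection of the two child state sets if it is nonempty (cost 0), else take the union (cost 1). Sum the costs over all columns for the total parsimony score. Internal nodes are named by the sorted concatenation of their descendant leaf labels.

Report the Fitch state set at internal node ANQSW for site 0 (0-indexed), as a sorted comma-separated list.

AS@0: {C} ∪ {T} = {C,T} (union, +1)
NW@0: {G} ∪ {C} = {C,G} (union, +1)
NQW@0: {C,G} ∪ {T} = {C,G,T} (union, +1)
ANQSW@0: {C,T} ∩ {C,G,T} = {C,T} (intersection, +0)
AS@1: {C} ∪ {T} = {C,T} (union, +1)
NW@1: {G} ∪ {A} = {A,G} (union, +1)
NQW@1: {A,G} ∩ {A} = {A} (intersection, +0)
ANQSW@1: {C,T} ∪ {A} = {A,C,T} (union, +1)
AS@2: {C} ∩ {C} = {C} (intersection, +0)
NW@2: {A} ∪ {T} = {A,T} (union, +1)
NQW@2: {A,T} ∩ {A} = {A} (intersection, +0)
ANQSW@2: {C} ∪ {A} = {A,C} (union, +1)
per-site changes: [3, 3, 2]; total = 8

C,T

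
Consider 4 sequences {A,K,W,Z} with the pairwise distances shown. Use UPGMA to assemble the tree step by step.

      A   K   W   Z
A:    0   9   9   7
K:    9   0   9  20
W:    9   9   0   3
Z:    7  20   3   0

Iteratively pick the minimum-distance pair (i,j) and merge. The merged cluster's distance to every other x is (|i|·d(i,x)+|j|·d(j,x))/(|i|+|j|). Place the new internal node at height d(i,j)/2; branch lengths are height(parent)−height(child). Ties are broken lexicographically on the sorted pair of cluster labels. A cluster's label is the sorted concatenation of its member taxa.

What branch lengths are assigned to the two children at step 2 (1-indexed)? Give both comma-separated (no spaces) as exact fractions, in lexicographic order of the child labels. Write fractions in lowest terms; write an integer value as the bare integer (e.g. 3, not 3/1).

4,5/2

step 1: merge (W,Z) at d=3; branch lengths W→3/2, Z→3/2; new cluster WZ
  updated: d(A,WZ)=8, d(K,WZ)=29/2
step 2: merge (A,WZ) at d=8; branch lengths A→4, WZ→5/2; new cluster AWZ
  updated: d(AWZ,K)=38/3
step 3: merge (AWZ,K) at d=38/3; branch lengths AWZ→7/3, K→19/3; new cluster AKWZ
final tree: ((A:4,(W:3/2,Z:3/2):5/2):7/3,K:19/3)
total length: 109/6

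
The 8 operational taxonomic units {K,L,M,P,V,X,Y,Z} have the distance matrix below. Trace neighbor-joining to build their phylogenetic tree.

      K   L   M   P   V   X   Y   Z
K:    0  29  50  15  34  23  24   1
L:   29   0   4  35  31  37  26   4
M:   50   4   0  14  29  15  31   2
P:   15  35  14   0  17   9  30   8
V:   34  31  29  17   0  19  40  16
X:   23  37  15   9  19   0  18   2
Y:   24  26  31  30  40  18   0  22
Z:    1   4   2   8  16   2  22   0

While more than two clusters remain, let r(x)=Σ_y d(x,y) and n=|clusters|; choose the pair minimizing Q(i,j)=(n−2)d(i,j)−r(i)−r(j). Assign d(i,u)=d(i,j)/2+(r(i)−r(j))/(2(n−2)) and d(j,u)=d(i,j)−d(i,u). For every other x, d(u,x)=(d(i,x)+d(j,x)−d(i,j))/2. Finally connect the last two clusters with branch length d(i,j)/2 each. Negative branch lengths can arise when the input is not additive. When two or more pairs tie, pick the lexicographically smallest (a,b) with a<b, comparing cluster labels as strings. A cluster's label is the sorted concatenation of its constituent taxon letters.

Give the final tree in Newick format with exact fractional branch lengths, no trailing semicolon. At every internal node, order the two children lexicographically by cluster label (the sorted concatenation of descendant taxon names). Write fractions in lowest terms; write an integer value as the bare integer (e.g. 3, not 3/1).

(((((K:75/8,Y:117/8):23/6,((L:15/4,M:1/4):189/20,Z:-169/20):65/12):83/32,X:105/32):71/32,P:107/32):437/64,V:437/64)

step 1: merge (L,M) at d=4, Q=-287; branch lengths L→15/4, M→1/4; new cluster LM
  updated: d(K,LM)=75/2, d(LM,P)=45/2, d(LM,V)=28, d(LM,X)=24, d(LM,Y)=53/2, d(LM,Z)=1
step 2: merge (LM,Z) at d=1, Q=-369/2; branch lengths LM→189/20, Z→-169/20; new cluster LMZ
  updated: d(K,LMZ)=75/4, d(LMZ,P)=59/4, d(LMZ,V)=43/2, d(LMZ,X)=25/2, d(LMZ,Y)=95/4
step 3: merge (K,Y) at d=24, Q=-309/2; branch lengths K→75/8, Y→117/8; new cluster KY
  updated: d(KY,LMZ)=37/4, d(KY,P)=21/2, d(KY,V)=25, d(KY,X)=17/2
step 4: merge (KY,LMZ) at d=37/4, Q=-167/2; branch lengths KY→23/6, LMZ→65/12; new cluster KLMYZ
  updated: d(KLMYZ,P)=8, d(KLMYZ,V)=149/8, d(KLMYZ,X)=47/8
step 5: merge (KLMYZ,X) at d=47/8, Q=-437/8; branch lengths KLMYZ→83/32, X→105/32; new cluster KLMXYZ
  updated: d(KLMXYZ,P)=89/16, d(KLMXYZ,V)=127/8
step 6: merge (KLMXYZ,P) at d=89/16, Q=-615/16; branch lengths KLMXYZ→71/32, P→107/32; new cluster KLMPXYZ
  updated: d(KLMPXYZ,V)=437/32
step 7: merge (KLMPXYZ,V) at d=437/32; branch lengths KLMPXYZ→437/64, V→437/64; new cluster KLMPVXYZ
final tree: (((((K:75/8,Y:117/8):23/6,((L:15/4,M:1/4):189/20,Z:-169/20):65/12):83/32,X:105/32):71/32,P:107/32):437/64,V:437/64)
total length: 2027/32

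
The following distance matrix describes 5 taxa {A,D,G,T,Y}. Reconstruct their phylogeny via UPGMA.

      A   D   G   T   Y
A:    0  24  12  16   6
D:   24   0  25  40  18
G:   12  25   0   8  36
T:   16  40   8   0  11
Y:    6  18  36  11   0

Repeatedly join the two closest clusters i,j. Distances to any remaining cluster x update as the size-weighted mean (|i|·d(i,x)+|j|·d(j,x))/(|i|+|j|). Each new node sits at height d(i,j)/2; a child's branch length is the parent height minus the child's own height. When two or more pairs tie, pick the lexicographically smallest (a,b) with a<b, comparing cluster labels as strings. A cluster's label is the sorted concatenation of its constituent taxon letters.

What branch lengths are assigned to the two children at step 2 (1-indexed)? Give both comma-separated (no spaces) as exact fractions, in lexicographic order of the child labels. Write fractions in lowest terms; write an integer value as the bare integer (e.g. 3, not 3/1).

4,4

iteration 1: select A,Y (d=6); attach at lengths (3, 3); label the merged cluster AY
  updated: d(AY,D)=21, d(AY,G)=24, d(AY,T)=27/2
iteration 2: select G,T (d=8); attach at lengths (4, 4); label the merged cluster GT
  updated: d(AY,GT)=75/4, d(D,GT)=65/2
iteration 3: select AY,GT (d=75/4); attach at lengths (51/8, 43/8); label the merged cluster AGTY
  updated: d(AGTY,D)=107/4
iteration 4: select AGTY,D (d=107/4); attach at lengths (4, 107/8); label the merged cluster ADGTY
final tree: (((A:3,Y:3):51/8,(G:4,T:4):43/8):4,D:107/8)
total length: 345/8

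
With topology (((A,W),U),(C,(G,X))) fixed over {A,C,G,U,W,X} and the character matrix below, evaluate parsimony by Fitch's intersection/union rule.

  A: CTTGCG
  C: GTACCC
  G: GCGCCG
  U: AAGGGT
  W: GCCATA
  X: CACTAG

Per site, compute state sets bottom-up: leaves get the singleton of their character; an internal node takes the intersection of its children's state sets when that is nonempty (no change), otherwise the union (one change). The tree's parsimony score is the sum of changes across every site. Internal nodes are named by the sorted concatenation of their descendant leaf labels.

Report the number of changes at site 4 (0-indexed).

3

[col 0] AW: children A:{C}, W:{G} ∪→ {C,G}; cost 1
[col 0] AUW: children AW:{C,G}, U:{A} ∪→ {A,C,G}; cost 1
[col 0] GX: children G:{G}, X:{C} ∪→ {C,G}; cost 1
[col 0] CGX: children C:{G}, GX:{C,G} ∩→ {G}; cost 0
[col 0] ACGUWX: children AUW:{A,C,G}, CGX:{G} ∩→ {G}; cost 0
[col 1] AW: children A:{T}, W:{C} ∪→ {C,T}; cost 1
[col 1] AUW: children AW:{C,T}, U:{A} ∪→ {A,C,T}; cost 1
[col 1] GX: children G:{C}, X:{A} ∪→ {A,C}; cost 1
[col 1] CGX: children C:{T}, GX:{A,C} ∪→ {A,C,T}; cost 1
[col 1] ACGUWX: children AUW:{A,C,T}, CGX:{A,C,T} ∩→ {A,C,T}; cost 0
[col 2] AW: children A:{T}, W:{C} ∪→ {C,T}; cost 1
[col 2] AUW: children AW:{C,T}, U:{G} ∪→ {C,G,T}; cost 1
[col 2] GX: children G:{G}, X:{C} ∪→ {C,G}; cost 1
[col 2] CGX: children C:{A}, GX:{C,G} ∪→ {A,C,G}; cost 1
[col 2] ACGUWX: children AUW:{C,G,T}, CGX:{A,C,G} ∩→ {C,G}; cost 0
[col 3] AW: children A:{G}, W:{A} ∪→ {A,G}; cost 1
[col 3] AUW: children AW:{A,G}, U:{G} ∩→ {G}; cost 0
[col 3] GX: children G:{C}, X:{T} ∪→ {C,T}; cost 1
[col 3] CGX: children C:{C}, GX:{C,T} ∩→ {C}; cost 0
[col 3] ACGUWX: children AUW:{G}, CGX:{C} ∪→ {C,G}; cost 1
[col 4] AW: children A:{C}, W:{T} ∪→ {C,T}; cost 1
[col 4] AUW: children AW:{C,T}, U:{G} ∪→ {C,G,T}; cost 1
[col 4] GX: children G:{C}, X:{A} ∪→ {A,C}; cost 1
[col 4] CGX: children C:{C}, GX:{A,C} ∩→ {C}; cost 0
[col 4] ACGUWX: children AUW:{C,G,T}, CGX:{C} ∩→ {C}; cost 0
[col 5] AW: children A:{G}, W:{A} ∪→ {A,G}; cost 1
[col 5] AUW: children AW:{A,G}, U:{T} ∪→ {A,G,T}; cost 1
[col 5] GX: children G:{G}, X:{G} ∩→ {G}; cost 0
[col 5] CGX: children C:{C}, GX:{G} ∪→ {C,G}; cost 1
[col 5] ACGUWX: children AUW:{A,G,T}, CGX:{C,G} ∩→ {G}; cost 0
per-site changes: [3, 4, 4, 3, 3, 3]; total = 20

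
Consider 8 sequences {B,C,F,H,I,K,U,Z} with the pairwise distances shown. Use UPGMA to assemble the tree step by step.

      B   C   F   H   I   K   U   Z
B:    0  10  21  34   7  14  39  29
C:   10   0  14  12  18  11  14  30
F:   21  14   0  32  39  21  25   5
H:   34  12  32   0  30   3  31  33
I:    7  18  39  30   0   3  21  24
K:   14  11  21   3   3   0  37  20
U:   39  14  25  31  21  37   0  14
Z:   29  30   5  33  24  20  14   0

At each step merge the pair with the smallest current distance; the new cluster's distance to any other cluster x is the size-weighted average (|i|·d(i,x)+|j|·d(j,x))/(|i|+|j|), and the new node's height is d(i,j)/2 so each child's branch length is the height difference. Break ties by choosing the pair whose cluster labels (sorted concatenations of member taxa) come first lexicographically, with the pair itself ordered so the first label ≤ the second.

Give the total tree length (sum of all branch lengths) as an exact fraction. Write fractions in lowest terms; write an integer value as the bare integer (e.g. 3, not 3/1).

709/12

1. join H+K (d=3) ⇒ HK; edges |H|=3/2, |K|=3/2
  updated: d(B,HK)=24, d(C,HK)=23/2, d(F,HK)=53/2, d(HK,I)=33/2, d(HK,U)=34, d(HK,Z)=53/2
2. join F+Z (d=5) ⇒ FZ; edges |F|=5/2, |Z|=5/2
  updated: d(B,FZ)=25, d(C,FZ)=22, d(FZ,HK)=53/2, d(FZ,I)=63/2, d(FZ,U)=39/2
3. join B+I (d=7) ⇒ BI; edges |B|=7/2, |I|=7/2
  updated: d(BI,C)=14, d(BI,FZ)=113/4, d(BI,HK)=81/4, d(BI,U)=30
4. join C+HK (d=23/2) ⇒ CHK; edges |C|=23/4, |HK|=17/4
  updated: d(BI,CHK)=109/6, d(CHK,FZ)=25, d(CHK,U)=82/3
5. join BI+CHK (d=109/6) ⇒ BCHIK; edges |BI|=67/12, |CHK|=10/3
  updated: d(BCHIK,FZ)=263/10, d(BCHIK,U)=142/5
6. join FZ+U (d=39/2) ⇒ FUZ; edges |FZ|=29/4, |U|=39/4
  updated: d(BCHIK,FUZ)=27
7. join BCHIK+FUZ (d=27) ⇒ BCFHIKUZ; edges |BCHIK|=53/12, |FUZ|=15/4
final tree: (((B:7/2,I:7/2):67/12,(C:23/4,(H:3/2,K:3/2):17/4):10/3):53/12,((F:5/2,Z:5/2):29/4,U:39/4):15/4)
total length: 709/12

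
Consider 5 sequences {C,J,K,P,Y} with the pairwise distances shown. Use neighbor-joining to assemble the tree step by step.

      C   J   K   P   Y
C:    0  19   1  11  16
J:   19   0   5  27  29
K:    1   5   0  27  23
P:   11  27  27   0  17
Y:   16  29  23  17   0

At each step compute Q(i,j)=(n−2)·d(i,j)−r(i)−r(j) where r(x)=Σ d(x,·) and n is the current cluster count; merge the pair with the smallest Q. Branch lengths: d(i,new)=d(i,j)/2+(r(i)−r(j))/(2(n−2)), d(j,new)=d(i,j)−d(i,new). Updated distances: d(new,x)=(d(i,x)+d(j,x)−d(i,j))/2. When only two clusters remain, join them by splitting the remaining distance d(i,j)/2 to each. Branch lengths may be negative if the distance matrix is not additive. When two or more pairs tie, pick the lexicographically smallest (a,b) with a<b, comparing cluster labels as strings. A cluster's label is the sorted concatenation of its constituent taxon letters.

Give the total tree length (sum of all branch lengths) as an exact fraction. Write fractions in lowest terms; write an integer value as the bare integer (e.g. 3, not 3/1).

step 1: merge (J,K) at d=5, Q=-121; branch lengths J→13/2, K→-3/2; new cluster JK
  updated: d(C,JK)=15/2, d(JK,P)=49/2, d(JK,Y)=47/2
step 2: merge (C,JK) at d=15/2, Q=-75; branch lengths C→-3/2, JK→9; new cluster CJK
  updated: d(CJK,P)=14, d(CJK,Y)=16
step 3: merge (CJK,P) at d=14, Q=-47; branch lengths CJK→13/2, P→15/2; new cluster CJKP
  updated: d(CJKP,Y)=19/2
step 4: merge (CJKP,Y) at d=19/2; branch lengths CJKP→19/4, Y→19/4; new cluster CJKPY
final tree: (((C:-3/2,(J:13/2,K:-3/2):9):13/2,P:15/2):19/4,Y:19/4)
total length: 36

36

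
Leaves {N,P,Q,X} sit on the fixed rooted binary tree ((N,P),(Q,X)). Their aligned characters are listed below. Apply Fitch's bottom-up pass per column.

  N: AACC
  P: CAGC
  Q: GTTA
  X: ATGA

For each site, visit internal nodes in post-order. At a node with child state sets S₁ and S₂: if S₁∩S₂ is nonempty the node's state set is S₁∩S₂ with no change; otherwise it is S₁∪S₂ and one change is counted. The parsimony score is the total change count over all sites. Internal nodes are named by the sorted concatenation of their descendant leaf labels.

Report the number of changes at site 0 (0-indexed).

2

site 0, node NP: N={A} ∪ P={C} → {A,C} (+1)
site 0, node QX: Q={G} ∪ X={A} → {A,G} (+1)
site 0, node NPQX: NP={A,C} ∩ QX={A,G} → {A} (+0)
site 1, node NP: N={A} ∩ P={A} → {A} (+0)
site 1, node QX: Q={T} ∩ X={T} → {T} (+0)
site 1, node NPQX: NP={A} ∪ QX={T} → {A,T} (+1)
site 2, node NP: N={C} ∪ P={G} → {C,G} (+1)
site 2, node QX: Q={T} ∪ X={G} → {G,T} (+1)
site 2, node NPQX: NP={C,G} ∩ QX={G,T} → {G} (+0)
site 3, node NP: N={C} ∩ P={C} → {C} (+0)
site 3, node QX: Q={A} ∩ X={A} → {A} (+0)
site 3, node NPQX: NP={C} ∪ QX={A} → {A,C} (+1)
per-site changes: [2, 1, 2, 1]; total = 6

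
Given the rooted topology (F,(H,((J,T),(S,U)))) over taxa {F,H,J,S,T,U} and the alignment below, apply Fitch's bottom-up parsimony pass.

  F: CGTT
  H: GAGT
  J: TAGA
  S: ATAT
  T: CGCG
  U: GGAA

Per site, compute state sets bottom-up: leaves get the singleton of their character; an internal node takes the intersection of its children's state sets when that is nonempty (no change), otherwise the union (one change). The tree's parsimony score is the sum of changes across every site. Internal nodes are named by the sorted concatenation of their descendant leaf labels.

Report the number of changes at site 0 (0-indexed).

[col 0] JT: children J:{T}, T:{C} ∪→ {C,T}; cost 1
[col 0] SU: children S:{A}, U:{G} ∪→ {A,G}; cost 1
[col 0] JSTU: children JT:{C,T}, SU:{A,G} ∪→ {A,C,G,T}; cost 1
[col 0] HJSTU: children H:{G}, JSTU:{A,C,G,T} ∩→ {G}; cost 0
[col 0] FHJSTU: children F:{C}, HJSTU:{G} ∪→ {C,G}; cost 1
[col 1] JT: children J:{A}, T:{G} ∪→ {A,G}; cost 1
[col 1] SU: children S:{T}, U:{G} ∪→ {G,T}; cost 1
[col 1] JSTU: children JT:{A,G}, SU:{G,T} ∩→ {G}; cost 0
[col 1] HJSTU: children H:{A}, JSTU:{G} ∪→ {A,G}; cost 1
[col 1] FHJSTU: children F:{G}, HJSTU:{A,G} ∩→ {G}; cost 0
[col 2] JT: children J:{G}, T:{C} ∪→ {C,G}; cost 1
[col 2] SU: children S:{A}, U:{A} ∩→ {A}; cost 0
[col 2] JSTU: children JT:{C,G}, SU:{A} ∪→ {A,C,G}; cost 1
[col 2] HJSTU: children H:{G}, JSTU:{A,C,G} ∩→ {G}; cost 0
[col 2] FHJSTU: children F:{T}, HJSTU:{G} ∪→ {G,T}; cost 1
[col 3] JT: children J:{A}, T:{G} ∪→ {A,G}; cost 1
[col 3] SU: children S:{T}, U:{A} ∪→ {A,T}; cost 1
[col 3] JSTU: children JT:{A,G}, SU:{A,T} ∩→ {A}; cost 0
[col 3] HJSTU: children H:{T}, JSTU:{A} ∪→ {A,T}; cost 1
[col 3] FHJSTU: children F:{T}, HJSTU:{A,T} ∩→ {T}; cost 0
per-site changes: [4, 3, 3, 3]; total = 13

4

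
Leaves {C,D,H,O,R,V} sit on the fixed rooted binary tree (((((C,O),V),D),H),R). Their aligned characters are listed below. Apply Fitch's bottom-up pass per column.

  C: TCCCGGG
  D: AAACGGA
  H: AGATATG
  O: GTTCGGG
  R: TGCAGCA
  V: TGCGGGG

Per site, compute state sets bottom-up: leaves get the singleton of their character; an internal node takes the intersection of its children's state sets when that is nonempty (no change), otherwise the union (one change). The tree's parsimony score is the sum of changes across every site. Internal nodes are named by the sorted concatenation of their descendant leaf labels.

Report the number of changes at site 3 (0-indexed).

site 0, node CO: C={T} ∪ O={G} → {G,T} (+1)
site 0, node COV: CO={G,T} ∩ V={T} → {T} (+0)
site 0, node CDOV: COV={T} ∪ D={A} → {A,T} (+1)
site 0, node CDHOV: CDOV={A,T} ∩ H={A} → {A} (+0)
site 0, node CDHORV: CDHOV={A} ∪ R={T} → {A,T} (+1)
site 1, node CO: C={C} ∪ O={T} → {C,T} (+1)
site 1, node COV: CO={C,T} ∪ V={G} → {C,G,T} (+1)
site 1, node CDOV: COV={C,G,T} ∪ D={A} → {A,C,G,T} (+1)
site 1, node CDHOV: CDOV={A,C,G,T} ∩ H={G} → {G} (+0)
site 1, node CDHORV: CDHOV={G} ∩ R={G} → {G} (+0)
site 2, node CO: C={C} ∪ O={T} → {C,T} (+1)
site 2, node COV: CO={C,T} ∩ V={C} → {C} (+0)
site 2, node CDOV: COV={C} ∪ D={A} → {A,C} (+1)
site 2, node CDHOV: CDOV={A,C} ∩ H={A} → {A} (+0)
site 2, node CDHORV: CDHOV={A} ∪ R={C} → {A,C} (+1)
site 3, node CO: C={C} ∩ O={C} → {C} (+0)
site 3, node COV: CO={C} ∪ V={G} → {C,G} (+1)
site 3, node CDOV: COV={C,G} ∩ D={C} → {C} (+0)
site 3, node CDHOV: CDOV={C} ∪ H={T} → {C,T} (+1)
site 3, node CDHORV: CDHOV={C,T} ∪ R={A} → {A,C,T} (+1)
site 4, node CO: C={G} ∩ O={G} → {G} (+0)
site 4, node COV: CO={G} ∩ V={G} → {G} (+0)
site 4, node CDOV: COV={G} ∩ D={G} → {G} (+0)
site 4, node CDHOV: CDOV={G} ∪ H={A} → {A,G} (+1)
site 4, node CDHORV: CDHOV={A,G} ∩ R={G} → {G} (+0)
site 5, node CO: C={G} ∩ O={G} → {G} (+0)
site 5, node COV: CO={G} ∩ V={G} → {G} (+0)
site 5, node CDOV: COV={G} ∩ D={G} → {G} (+0)
site 5, node CDHOV: CDOV={G} ∪ H={T} → {G,T} (+1)
site 5, node CDHORV: CDHOV={G,T} ∪ R={C} → {C,G,T} (+1)
site 6, node CO: C={G} ∩ O={G} → {G} (+0)
site 6, node COV: CO={G} ∩ V={G} → {G} (+0)
site 6, node CDOV: COV={G} ∪ D={A} → {A,G} (+1)
site 6, node CDHOV: CDOV={A,G} ∩ H={G} → {G} (+0)
site 6, node CDHORV: CDHOV={G} ∪ R={A} → {A,G} (+1)
per-site changes: [3, 3, 3, 3, 1, 2, 2]; total = 17

3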